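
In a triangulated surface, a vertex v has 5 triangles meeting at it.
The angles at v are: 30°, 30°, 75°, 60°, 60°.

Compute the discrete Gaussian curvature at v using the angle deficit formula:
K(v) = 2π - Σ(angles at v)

Sum of angles = 255°. K = 360° - 255° = 105° = 7π/12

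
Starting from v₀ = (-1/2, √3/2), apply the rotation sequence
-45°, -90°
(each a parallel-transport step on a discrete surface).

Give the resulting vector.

Total rotation: (-45°) + (-90°) = -135°. Final vector: (0.9659, -0.2588)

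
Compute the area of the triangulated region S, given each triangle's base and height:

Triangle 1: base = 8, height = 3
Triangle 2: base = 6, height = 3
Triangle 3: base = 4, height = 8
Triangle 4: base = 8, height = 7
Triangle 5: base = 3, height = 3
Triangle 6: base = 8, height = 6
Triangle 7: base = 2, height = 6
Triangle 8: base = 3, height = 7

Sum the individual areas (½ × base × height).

(1/2)×8×3 + (1/2)×6×3 + (1/2)×4×8 + (1/2)×8×7 + (1/2)×3×3 + (1/2)×8×6 + (1/2)×2×6 + (1/2)×3×7 = 110.0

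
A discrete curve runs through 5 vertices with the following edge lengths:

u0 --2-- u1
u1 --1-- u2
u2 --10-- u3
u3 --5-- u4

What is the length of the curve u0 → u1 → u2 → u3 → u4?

Arc length = 2 + 1 + 10 + 5 = 18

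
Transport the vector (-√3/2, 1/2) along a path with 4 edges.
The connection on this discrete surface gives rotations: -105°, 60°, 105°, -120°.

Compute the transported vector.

Total rotation: (-105°) + 60° + 105° + (-120°) = -60°. Final vector: (0, 1)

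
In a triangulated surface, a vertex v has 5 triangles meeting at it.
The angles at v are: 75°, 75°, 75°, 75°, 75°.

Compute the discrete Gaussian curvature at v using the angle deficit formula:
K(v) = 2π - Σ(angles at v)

Sum of angles = 375°. K = 360° - 375° = -15° = -π/12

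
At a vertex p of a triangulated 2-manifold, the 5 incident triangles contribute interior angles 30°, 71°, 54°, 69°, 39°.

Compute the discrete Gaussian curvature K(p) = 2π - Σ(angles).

Sum of angles = 263°. K = 360° - 263° = 97° = 97π/180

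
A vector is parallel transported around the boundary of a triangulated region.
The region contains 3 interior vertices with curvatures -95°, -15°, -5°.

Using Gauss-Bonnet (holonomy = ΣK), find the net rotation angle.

Holonomy = total enclosed curvature = (-95°) + (-15°) + (-5°) = -115°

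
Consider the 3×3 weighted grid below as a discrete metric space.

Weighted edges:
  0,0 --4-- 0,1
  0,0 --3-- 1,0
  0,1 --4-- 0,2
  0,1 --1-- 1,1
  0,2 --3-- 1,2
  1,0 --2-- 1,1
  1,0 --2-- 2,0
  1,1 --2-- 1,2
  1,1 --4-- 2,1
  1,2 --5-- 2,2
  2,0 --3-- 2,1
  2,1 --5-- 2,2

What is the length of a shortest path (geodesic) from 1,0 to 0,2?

Shortest path: 1,0 → 1,1 → 0,1 → 0,2, total weight = 7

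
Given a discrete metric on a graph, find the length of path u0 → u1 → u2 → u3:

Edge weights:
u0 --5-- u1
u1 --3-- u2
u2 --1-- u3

Arc length = 5 + 3 + 1 = 9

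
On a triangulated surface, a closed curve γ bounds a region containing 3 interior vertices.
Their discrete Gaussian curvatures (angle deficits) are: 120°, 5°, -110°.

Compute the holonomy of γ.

Holonomy = total enclosed curvature = 120° + 5° + (-110°) = 15°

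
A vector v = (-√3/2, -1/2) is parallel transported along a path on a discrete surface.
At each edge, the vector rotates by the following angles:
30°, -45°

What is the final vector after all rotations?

Total rotation: 30° + (-45°) = -15°. Final vector: (-0.9659, -0.2588)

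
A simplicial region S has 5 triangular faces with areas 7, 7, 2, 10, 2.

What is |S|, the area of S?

7 + 7 + 2 + 10 + 2 = 28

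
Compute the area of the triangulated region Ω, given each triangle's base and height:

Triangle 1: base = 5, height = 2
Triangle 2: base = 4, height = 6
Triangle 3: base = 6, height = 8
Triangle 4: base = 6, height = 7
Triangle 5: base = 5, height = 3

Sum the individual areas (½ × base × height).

(1/2)×5×2 + (1/2)×4×6 + (1/2)×6×8 + (1/2)×6×7 + (1/2)×5×3 = 69.5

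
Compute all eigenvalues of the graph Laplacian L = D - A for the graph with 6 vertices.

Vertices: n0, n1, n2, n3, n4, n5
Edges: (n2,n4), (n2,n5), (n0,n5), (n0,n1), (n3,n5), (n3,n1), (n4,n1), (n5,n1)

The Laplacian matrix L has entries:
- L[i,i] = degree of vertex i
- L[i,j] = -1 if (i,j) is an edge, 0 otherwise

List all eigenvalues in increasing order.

Degrees: deg(n0) = 2, deg(n1) = 4, deg(n2) = 2, deg(n3) = 2, deg(n4) = 2, deg(n5) = 4.
L = D − A with rows/columns ordered (n0, n1, n2, n3, n4, n5):
  [ 2, -1,  0,  0,  0, -1]
  [-1,  4,  0, -1, -1, -1]
  [ 0,  0,  2,  0, -1, -1]
  [ 0, -1,  0,  2,  0, -1]
  [ 0, -1, -1,  0,  2,  0]
  [-1, -1, -1, -1,  0,  4]
Characteristic polynomial: det(λI − L) = λ(λ² − 6λ + 6)(λ − 2)(λ² − 8λ + 14).
Roots: λ = 0; (λ² − 6λ + 6) = 0 ⇒ λ = 3 ± √3 ≈ 1.2679, 4.7321; (λ − 2) = 0 ⇒ λ = 2; (λ² − 8λ + 14) = 0 ⇒ λ = 4 ± √2 ≈ 2.5858, 5.4142.
(Check: the roots sum (with multiplicity) to 16, matching trace L = Σdeg = 2·8 = 16.)
Laplacian eigenvalues (increasing order): [0.0, 1.2679, 2.0, 2.5858, 4.7321, 5.4142]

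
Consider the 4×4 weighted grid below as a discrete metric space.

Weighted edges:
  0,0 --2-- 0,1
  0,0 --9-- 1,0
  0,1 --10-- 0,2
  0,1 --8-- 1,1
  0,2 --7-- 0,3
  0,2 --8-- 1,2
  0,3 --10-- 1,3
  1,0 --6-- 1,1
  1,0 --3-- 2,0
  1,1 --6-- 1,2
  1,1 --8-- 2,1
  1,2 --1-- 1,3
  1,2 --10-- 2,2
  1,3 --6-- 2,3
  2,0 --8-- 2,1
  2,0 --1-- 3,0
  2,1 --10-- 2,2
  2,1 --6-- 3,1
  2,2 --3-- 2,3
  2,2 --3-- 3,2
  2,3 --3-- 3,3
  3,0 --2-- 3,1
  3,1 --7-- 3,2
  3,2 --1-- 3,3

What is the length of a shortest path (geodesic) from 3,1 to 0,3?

Shortest path: 3,1 → 3,2 → 3,3 → 2,3 → 1,3 → 0,3, total weight = 27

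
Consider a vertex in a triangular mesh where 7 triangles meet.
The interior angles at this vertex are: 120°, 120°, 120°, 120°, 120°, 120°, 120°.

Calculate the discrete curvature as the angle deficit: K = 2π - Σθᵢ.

Sum of angles = 840°. K = 360° - 840° = -480° = -8π/3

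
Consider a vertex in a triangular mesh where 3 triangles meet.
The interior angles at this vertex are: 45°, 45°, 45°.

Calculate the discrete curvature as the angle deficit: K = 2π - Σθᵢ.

Sum of angles = 135°. K = 360° - 135° = 225°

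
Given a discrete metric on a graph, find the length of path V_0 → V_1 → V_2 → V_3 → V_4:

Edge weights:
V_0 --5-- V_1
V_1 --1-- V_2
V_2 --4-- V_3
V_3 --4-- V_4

Arc length = 5 + 1 + 4 + 4 = 14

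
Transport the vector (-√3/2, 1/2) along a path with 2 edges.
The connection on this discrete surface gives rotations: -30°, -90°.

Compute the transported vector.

Total rotation: (-30°) + (-90°) = -120°. Final vector: (0.8660, 0.5000)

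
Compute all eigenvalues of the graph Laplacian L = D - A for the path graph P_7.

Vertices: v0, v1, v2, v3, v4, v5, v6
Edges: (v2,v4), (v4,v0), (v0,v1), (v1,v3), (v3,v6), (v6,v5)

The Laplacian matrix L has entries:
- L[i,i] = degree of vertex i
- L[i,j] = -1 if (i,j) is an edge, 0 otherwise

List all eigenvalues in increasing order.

The path graph P_n has Laplacian eigenvalues λ_k = 2 − 2cos(kπ/n), k = 0, 1, …, n−1. Here n = 7:
k=0: 2 − 2cos(0) = 0.0; k=1: 2 − 2cos(π/7) = 0.1981; k=2: 2 − 2cos(2π/7) = 0.753; k=3: 2 − 2cos(3π/7) = 1.555; k=4: 2 − 2cos(4π/7) = 2.445; k=5: 2 − 2cos(5π/7) = 3.247; k=6: 2 − 2cos(6π/7) = 3.8019.
Laplacian eigenvalues (increasing order): [0.0, 0.1981, 0.753, 1.555, 2.445, 3.247, 3.8019]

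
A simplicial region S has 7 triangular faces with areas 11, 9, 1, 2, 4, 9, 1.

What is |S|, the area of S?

11 + 9 + 1 + 2 + 4 + 9 + 1 = 37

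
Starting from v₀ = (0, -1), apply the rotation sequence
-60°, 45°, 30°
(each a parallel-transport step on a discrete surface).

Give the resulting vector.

Total rotation: (-60°) + 45° + 30° = 15°. Final vector: (0.2588, -0.9659)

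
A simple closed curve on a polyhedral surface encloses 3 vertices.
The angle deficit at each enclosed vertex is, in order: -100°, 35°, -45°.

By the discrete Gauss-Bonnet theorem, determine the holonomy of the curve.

Holonomy = total enclosed curvature = (-100°) + 35° + (-45°) = -110°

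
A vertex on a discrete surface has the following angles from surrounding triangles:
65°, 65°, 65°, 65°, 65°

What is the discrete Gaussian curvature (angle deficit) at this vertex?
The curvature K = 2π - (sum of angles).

Sum of angles = 325°. K = 360° - 325° = 35° = 7π/36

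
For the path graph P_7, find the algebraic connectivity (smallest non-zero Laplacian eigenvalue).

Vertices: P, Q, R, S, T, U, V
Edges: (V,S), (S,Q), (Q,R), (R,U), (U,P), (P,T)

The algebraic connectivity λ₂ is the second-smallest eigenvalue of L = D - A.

The path graph P_n has Laplacian eigenvalues λ_k = 2 − 2cos(kπ/n), k = 0, 1, …, n−1. Here n = 7:
k=0: 2 − 2cos(0) = 0.0; k=1: 2 − 2cos(π/7) = 0.1981; k=2: 2 − 2cos(2π/7) = 0.753; k=3: 2 − 2cos(3π/7) = 1.555; k=4: 2 − 2cos(4π/7) = 2.445; k=5: 2 − 2cos(5π/7) = 3.247; k=6: 2 − 2cos(6π/7) = 3.8019.
Laplacian eigenvalues: [0.0, 0.1981, 0.753, 1.555, 2.445, 3.247, 3.8019]. Algebraic connectivity (smallest non-zero eigenvalue) = 0.1981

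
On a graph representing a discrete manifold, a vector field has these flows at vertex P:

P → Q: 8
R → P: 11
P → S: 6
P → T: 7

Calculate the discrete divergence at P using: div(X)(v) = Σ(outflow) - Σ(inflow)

Divergence = sum of outgoing flows = 8 + (-11) + 6 + 7 = 10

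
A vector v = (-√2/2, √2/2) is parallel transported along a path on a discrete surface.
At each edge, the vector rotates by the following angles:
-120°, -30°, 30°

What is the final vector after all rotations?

Total rotation: (-120°) + (-30°) + 30° = -120°. Final vector: (0.9659, 0.2588)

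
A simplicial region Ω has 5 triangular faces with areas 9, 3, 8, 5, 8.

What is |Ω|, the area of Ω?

9 + 3 + 8 + 5 + 8 = 33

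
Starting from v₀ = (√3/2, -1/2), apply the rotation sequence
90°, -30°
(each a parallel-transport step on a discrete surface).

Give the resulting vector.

Total rotation: 90° + (-30°) = 60°. Final vector: (0.8660, 0.5000)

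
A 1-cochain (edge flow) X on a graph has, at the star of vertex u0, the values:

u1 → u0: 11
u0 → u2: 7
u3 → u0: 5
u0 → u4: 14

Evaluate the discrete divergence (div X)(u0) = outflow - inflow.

Divergence = sum of outgoing flows = (-11) + 7 + (-5) + 14 = 5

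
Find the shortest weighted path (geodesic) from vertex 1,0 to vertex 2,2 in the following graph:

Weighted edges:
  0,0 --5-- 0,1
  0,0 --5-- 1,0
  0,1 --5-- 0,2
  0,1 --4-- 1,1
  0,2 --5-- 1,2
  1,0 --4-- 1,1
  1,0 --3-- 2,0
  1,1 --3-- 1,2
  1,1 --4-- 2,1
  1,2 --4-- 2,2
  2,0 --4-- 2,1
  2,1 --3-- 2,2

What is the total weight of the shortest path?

Shortest path: 1,0 → 2,0 → 2,1 → 2,2, total weight = 10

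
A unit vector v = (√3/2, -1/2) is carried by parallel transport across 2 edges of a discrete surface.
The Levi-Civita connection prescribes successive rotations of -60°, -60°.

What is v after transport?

Total rotation: (-60°) + (-60°) = -120°. Final vector: (-0.8660, -0.5000)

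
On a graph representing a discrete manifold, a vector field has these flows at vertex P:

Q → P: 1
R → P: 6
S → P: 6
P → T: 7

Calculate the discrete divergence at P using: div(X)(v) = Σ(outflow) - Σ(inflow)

Divergence = sum of outgoing flows = (-1) + (-6) + (-6) + 7 = -6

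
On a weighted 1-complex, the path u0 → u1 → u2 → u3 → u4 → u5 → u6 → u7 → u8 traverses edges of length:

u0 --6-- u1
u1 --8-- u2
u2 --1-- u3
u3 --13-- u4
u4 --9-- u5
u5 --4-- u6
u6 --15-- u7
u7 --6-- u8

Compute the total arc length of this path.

Arc length = 6 + 8 + 1 + 13 + 9 + 4 + 15 + 6 = 62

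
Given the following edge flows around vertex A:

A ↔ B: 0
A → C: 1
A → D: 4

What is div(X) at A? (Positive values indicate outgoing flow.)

Divergence = sum of outgoing flows = 0 + 1 + 4 = 5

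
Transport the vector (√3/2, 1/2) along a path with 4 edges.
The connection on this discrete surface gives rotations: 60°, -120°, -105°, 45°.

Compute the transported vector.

Total rotation: 60° + (-120°) + (-105°) + 45° = -120°. Final vector: (0, -1)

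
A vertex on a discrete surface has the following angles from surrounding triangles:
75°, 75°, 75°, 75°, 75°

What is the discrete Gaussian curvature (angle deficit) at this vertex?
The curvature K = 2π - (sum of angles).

Sum of angles = 375°. K = 360° - 375° = -15° = -π/12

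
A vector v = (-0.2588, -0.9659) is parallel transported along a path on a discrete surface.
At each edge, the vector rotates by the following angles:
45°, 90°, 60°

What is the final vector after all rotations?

Total rotation: 45° + 90° + 60° = 195° ≡ -165° (mod 360°). Final vector: (0, 1)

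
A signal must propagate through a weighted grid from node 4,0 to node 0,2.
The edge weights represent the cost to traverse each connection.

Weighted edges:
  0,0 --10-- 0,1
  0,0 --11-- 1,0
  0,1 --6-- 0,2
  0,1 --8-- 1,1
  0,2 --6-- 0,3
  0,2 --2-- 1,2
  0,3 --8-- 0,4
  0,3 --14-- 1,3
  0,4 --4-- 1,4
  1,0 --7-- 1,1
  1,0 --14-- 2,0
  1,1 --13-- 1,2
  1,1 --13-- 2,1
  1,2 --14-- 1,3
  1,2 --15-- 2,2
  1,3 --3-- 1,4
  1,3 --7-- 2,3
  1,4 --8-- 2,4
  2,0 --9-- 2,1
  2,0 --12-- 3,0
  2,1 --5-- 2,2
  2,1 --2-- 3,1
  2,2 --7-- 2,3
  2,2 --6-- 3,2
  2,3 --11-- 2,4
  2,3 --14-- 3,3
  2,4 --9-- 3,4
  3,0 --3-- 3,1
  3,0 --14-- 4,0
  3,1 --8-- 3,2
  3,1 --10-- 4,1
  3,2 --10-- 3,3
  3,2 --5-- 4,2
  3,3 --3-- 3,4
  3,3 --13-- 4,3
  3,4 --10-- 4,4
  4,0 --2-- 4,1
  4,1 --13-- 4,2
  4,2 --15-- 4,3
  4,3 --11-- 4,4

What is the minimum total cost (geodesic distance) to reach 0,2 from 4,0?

Shortest path: 4,0 → 4,1 → 3,1 → 2,1 → 2,2 → 1,2 → 0,2, total weight = 36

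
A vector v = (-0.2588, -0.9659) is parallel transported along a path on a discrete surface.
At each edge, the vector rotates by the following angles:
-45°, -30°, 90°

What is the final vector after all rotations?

Total rotation: (-45°) + (-30°) + 90° = 15°. Final vector: (0, -1)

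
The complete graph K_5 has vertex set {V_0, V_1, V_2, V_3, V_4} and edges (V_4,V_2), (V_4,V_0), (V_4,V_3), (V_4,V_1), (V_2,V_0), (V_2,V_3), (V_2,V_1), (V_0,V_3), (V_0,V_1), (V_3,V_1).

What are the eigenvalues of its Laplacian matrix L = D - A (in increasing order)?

For the complete graph K_n, L = nI − J (J = all-ones matrix). J has eigenvalues n (once, eigenvector 𝟙) and 0 (multiplicity n−1), so L has eigenvalues 0 (once) and n (multiplicity n−1). Here n = 5: eigenvalue 0 once and 5 with multiplicity 4.
Laplacian eigenvalues (increasing order): [0.0, 5.0, 5.0, 5.0, 5.0]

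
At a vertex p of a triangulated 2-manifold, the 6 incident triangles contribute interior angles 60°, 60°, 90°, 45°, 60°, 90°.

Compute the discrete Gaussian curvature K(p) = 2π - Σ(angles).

Sum of angles = 405°. K = 360° - 405° = -45° = -π/4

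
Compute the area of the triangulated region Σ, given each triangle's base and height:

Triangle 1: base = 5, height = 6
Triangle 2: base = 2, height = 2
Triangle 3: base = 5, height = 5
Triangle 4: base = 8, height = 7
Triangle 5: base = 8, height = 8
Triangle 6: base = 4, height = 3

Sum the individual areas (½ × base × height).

(1/2)×5×6 + (1/2)×2×2 + (1/2)×5×5 + (1/2)×8×7 + (1/2)×8×8 + (1/2)×4×3 = 95.5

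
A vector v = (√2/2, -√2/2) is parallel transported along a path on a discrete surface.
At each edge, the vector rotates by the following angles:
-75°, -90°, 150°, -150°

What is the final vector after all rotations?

Total rotation: (-75°) + (-90°) + 150° + (-150°) = -165°. Final vector: (-0.8660, 0.5000)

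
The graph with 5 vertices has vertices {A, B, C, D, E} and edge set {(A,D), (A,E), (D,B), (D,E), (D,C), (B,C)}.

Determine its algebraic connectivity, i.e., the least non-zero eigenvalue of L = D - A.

Degrees: deg(A) = 2, deg(B) = 2, deg(C) = 2, deg(D) = 4, deg(E) = 2.
L = D − A with rows/columns ordered (A, B, C, D, E):
  [ 2,  0,  0, -1, -1]
  [ 0,  2, -1, -1,  0]
  [ 0, -1,  2, -1,  0]
  [-1, -1, -1,  4, -1]
  [-1,  0,  0, -1,  2]
Characteristic polynomial: det(λI − L) = λ(λ − 1)(λ − 3)²(λ − 5).
Roots: λ = 0; (λ − 1) = 0 ⇒ λ = 1; (λ − 3) = 0 ⇒ λ = 3 (multiplicity 2); (λ − 5) = 0 ⇒ λ = 5.
(Check: the roots sum (with multiplicity) to 12, matching trace L = Σdeg = 2·6 = 12.)
Laplacian eigenvalues: [0.0, 1.0, 3.0, 3.0, 5.0]. Algebraic connectivity (smallest non-zero eigenvalue) = 1.0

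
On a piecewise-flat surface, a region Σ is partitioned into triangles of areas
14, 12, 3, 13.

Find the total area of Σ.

14 + 12 + 3 + 13 = 42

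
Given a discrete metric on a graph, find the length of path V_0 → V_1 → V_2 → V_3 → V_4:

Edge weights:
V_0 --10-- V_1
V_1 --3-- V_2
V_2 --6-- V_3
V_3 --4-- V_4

Arc length = 10 + 3 + 6 + 4 = 23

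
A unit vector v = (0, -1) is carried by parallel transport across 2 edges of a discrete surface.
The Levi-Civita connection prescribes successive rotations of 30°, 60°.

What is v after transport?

Total rotation: 30° + 60° = 90°. Final vector: (1, 0)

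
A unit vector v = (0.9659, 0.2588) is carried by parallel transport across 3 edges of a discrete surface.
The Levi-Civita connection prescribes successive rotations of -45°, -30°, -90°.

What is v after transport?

Total rotation: (-45°) + (-30°) + (-90°) = -165°. Final vector: (-0.8660, -0.5000)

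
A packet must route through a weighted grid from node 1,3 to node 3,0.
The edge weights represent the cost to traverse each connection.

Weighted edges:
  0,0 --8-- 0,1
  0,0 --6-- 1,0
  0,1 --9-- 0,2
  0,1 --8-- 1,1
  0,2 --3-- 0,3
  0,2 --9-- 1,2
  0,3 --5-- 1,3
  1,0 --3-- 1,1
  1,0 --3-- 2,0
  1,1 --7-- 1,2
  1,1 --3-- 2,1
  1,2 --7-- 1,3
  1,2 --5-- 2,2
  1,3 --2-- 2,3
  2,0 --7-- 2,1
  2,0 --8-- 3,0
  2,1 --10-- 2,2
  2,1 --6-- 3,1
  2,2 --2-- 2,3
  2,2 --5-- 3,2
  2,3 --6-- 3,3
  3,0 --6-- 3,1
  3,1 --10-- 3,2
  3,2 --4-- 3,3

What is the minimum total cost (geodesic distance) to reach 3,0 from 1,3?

Shortest path: 1,3 → 2,3 → 2,2 → 3,2 → 3,1 → 3,0, total weight = 25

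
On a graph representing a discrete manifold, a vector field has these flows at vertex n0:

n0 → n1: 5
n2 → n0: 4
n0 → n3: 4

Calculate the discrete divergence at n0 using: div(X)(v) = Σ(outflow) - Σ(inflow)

Divergence = sum of outgoing flows = 5 + (-4) + 4 = 5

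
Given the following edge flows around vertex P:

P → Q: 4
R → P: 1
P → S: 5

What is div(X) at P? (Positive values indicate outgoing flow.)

Divergence = sum of outgoing flows = 4 + (-1) + 5 = 8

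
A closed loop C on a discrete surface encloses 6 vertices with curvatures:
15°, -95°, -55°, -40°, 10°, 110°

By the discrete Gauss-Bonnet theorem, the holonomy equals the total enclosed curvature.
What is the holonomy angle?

Holonomy = total enclosed curvature = 15° + (-95°) + (-55°) + (-40°) + 10° + 110° = -55°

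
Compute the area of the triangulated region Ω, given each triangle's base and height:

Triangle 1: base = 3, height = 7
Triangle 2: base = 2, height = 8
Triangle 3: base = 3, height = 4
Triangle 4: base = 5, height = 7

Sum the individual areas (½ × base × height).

(1/2)×3×7 + (1/2)×2×8 + (1/2)×3×4 + (1/2)×5×7 = 42.0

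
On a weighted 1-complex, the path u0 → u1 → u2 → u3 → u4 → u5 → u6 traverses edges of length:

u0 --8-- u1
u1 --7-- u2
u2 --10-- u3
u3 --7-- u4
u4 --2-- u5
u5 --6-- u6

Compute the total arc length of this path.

Arc length = 8 + 7 + 10 + 7 + 2 + 6 = 40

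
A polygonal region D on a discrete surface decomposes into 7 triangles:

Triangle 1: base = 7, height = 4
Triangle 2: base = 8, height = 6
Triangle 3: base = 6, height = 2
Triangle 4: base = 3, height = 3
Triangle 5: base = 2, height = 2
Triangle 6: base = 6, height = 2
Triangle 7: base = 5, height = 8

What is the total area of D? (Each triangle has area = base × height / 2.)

(1/2)×7×4 + (1/2)×8×6 + (1/2)×6×2 + (1/2)×3×3 + (1/2)×2×2 + (1/2)×6×2 + (1/2)×5×8 = 76.5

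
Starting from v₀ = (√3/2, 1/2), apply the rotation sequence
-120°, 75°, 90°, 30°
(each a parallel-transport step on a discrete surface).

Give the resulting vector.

Total rotation: (-120°) + 75° + 90° + 30° = 75°. Final vector: (-0.2588, 0.9659)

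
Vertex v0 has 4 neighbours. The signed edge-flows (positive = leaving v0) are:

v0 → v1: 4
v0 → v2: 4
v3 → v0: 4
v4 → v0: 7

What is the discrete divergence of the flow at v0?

Divergence = sum of outgoing flows = 4 + 4 + (-4) + (-7) = -3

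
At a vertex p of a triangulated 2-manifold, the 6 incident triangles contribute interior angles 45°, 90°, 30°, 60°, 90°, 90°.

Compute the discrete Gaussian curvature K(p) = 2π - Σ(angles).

Sum of angles = 405°. K = 360° - 405° = -45°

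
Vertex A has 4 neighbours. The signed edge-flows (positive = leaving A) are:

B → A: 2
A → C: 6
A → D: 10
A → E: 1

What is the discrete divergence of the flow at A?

Divergence = sum of outgoing flows = (-2) + 6 + 10 + 1 = 15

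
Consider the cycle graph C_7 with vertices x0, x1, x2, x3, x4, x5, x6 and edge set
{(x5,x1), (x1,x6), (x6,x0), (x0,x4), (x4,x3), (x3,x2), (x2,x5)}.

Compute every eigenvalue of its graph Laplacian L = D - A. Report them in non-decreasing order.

The cycle graph C_n has Laplacian eigenvalues λ_k = 2 − 2cos(2πk/n), k = 0, 1, …, n−1. Here n = 7:
k=0: 2 − 2cos(0) = 0.0; k=1: 2 − 2cos(2π/7) = 0.753; k=2: 2 − 2cos(4π/7) = 2.445; k=3: 2 − 2cos(6π/7) = 3.8019; k=4: 2 − 2cos(8π/7) = 3.8019; k=5: 2 − 2cos(10π/7) = 2.445; k=6: 2 − 2cos(12π/7) = 0.753.
Laplacian eigenvalues (increasing order): [0.0, 0.753, 0.753, 2.445, 2.445, 3.8019, 3.8019]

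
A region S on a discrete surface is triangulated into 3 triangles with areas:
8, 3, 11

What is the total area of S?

8 + 3 + 11 = 22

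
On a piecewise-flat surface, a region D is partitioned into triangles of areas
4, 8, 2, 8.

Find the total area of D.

4 + 8 + 2 + 8 = 22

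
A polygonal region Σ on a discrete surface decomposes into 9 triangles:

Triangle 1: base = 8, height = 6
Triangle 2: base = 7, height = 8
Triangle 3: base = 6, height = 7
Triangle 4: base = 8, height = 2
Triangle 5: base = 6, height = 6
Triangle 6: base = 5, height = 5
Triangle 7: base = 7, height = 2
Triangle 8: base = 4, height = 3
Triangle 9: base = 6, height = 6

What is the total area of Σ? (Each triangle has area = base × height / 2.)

(1/2)×8×6 + (1/2)×7×8 + (1/2)×6×7 + (1/2)×8×2 + (1/2)×6×6 + (1/2)×5×5 + (1/2)×7×2 + (1/2)×4×3 + (1/2)×6×6 = 142.5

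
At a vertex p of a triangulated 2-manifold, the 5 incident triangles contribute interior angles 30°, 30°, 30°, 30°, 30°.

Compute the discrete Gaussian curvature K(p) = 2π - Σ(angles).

Sum of angles = 150°. K = 360° - 150° = 210° = 7π/6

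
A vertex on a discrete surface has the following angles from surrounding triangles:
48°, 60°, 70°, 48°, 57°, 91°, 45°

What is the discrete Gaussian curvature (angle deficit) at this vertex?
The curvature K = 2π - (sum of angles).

Sum of angles = 419°. K = 360° - 419° = -59° = -59π/180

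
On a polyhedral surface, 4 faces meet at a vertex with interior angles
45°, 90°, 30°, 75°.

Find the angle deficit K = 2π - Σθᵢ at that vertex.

Sum of angles = 240°. K = 360° - 240° = 120° = 2π/3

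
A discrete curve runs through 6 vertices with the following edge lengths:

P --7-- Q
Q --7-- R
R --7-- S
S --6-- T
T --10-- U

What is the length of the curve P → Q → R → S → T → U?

Arc length = 7 + 7 + 7 + 6 + 10 = 37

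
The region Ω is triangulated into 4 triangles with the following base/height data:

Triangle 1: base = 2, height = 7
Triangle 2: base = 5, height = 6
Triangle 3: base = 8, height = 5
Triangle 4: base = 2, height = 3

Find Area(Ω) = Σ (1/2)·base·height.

(1/2)×2×7 + (1/2)×5×6 + (1/2)×8×5 + (1/2)×2×3 = 45.0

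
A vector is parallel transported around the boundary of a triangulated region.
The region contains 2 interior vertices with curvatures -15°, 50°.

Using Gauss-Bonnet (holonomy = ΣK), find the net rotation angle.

Holonomy = total enclosed curvature = (-15°) + 50° = 35°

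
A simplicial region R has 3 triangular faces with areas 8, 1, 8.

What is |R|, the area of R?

8 + 1 + 8 = 17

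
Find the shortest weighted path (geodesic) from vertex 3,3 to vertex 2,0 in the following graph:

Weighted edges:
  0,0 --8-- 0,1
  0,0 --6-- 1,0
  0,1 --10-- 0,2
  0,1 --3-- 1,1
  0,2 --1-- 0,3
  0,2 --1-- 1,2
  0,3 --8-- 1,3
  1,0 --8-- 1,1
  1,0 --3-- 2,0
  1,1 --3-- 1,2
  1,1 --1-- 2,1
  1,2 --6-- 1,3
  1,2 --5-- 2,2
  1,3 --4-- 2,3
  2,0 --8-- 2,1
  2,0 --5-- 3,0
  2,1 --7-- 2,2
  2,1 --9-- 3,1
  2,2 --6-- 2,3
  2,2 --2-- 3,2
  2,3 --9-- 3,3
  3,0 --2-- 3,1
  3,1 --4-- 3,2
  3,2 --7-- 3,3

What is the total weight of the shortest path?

Shortest path: 3,3 → 3,2 → 3,1 → 3,0 → 2,0, total weight = 18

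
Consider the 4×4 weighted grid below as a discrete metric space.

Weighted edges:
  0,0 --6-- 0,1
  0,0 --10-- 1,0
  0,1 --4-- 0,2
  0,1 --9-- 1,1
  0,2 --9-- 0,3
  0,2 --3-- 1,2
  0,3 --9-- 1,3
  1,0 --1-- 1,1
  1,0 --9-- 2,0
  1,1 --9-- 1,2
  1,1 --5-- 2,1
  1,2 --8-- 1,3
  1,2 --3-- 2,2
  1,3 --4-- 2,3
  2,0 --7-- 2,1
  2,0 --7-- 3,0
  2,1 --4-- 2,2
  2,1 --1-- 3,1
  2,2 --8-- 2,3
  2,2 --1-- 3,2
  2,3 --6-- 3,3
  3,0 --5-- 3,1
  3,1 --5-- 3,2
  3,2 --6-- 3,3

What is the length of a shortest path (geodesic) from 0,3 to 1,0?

Shortest path: 0,3 → 0,2 → 1,2 → 1,1 → 1,0, total weight = 22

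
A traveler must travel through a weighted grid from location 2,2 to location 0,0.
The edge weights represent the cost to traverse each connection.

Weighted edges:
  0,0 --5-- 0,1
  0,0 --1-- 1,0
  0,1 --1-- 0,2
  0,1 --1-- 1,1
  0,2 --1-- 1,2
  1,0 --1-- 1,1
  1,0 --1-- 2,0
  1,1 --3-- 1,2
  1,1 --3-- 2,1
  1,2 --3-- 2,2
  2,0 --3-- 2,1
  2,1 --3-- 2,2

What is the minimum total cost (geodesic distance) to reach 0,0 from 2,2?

Shortest path: 2,2 → 1,2 → 1,1 → 1,0 → 0,0, total weight = 8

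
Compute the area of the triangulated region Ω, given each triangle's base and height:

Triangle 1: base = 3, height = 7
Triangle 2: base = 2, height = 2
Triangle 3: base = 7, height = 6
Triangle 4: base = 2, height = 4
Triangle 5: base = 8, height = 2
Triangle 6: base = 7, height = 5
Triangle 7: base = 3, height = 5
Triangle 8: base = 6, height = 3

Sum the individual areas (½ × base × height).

(1/2)×3×7 + (1/2)×2×2 + (1/2)×7×6 + (1/2)×2×4 + (1/2)×8×2 + (1/2)×7×5 + (1/2)×3×5 + (1/2)×6×3 = 79.5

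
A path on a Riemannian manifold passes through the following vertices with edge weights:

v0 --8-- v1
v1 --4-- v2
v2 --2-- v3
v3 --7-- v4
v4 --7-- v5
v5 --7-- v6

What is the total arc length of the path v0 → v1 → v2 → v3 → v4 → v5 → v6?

Arc length = 8 + 4 + 2 + 7 + 7 + 7 = 35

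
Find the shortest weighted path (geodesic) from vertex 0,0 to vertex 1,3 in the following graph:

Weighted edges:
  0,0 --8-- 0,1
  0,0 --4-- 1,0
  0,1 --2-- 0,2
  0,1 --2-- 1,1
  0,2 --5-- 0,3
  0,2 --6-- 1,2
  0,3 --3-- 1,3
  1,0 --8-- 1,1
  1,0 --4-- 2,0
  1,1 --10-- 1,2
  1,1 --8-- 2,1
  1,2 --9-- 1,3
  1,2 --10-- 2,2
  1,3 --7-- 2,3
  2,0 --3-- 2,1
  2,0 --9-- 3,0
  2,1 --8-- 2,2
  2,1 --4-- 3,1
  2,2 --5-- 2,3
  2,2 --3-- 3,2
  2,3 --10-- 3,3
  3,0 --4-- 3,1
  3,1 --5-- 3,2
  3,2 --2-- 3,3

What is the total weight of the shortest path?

Shortest path: 0,0 → 0,1 → 0,2 → 0,3 → 1,3, total weight = 18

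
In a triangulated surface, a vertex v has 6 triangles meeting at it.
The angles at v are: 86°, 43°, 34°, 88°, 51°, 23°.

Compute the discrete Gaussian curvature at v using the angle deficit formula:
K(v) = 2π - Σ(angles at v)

Sum of angles = 325°. K = 360° - 325° = 35° = 7π/36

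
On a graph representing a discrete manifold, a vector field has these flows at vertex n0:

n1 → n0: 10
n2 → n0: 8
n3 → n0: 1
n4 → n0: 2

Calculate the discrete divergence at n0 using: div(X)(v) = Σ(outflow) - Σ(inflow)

Divergence = sum of outgoing flows = (-10) + (-8) + (-1) + (-2) = -21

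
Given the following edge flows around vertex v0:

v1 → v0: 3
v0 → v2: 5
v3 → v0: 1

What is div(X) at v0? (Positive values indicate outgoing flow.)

Divergence = sum of outgoing flows = (-3) + 5 + (-1) = 1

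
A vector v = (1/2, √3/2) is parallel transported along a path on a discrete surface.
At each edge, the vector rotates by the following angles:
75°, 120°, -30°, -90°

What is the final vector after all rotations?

Total rotation: 75° + 120° + (-30°) + (-90°) = 75°. Final vector: (-0.7071, 0.7071)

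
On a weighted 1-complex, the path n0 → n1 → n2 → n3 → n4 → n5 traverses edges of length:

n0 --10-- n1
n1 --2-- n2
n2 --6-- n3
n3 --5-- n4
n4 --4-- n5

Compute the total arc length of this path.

Arc length = 10 + 2 + 6 + 5 + 4 = 27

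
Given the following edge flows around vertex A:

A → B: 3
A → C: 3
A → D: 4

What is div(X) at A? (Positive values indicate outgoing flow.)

Divergence = sum of outgoing flows = 3 + 3 + 4 = 10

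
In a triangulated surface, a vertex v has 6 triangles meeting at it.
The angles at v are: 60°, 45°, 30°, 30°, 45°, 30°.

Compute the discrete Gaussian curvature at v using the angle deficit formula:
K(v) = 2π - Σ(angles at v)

Sum of angles = 240°. K = 360° - 240° = 120° = 2π/3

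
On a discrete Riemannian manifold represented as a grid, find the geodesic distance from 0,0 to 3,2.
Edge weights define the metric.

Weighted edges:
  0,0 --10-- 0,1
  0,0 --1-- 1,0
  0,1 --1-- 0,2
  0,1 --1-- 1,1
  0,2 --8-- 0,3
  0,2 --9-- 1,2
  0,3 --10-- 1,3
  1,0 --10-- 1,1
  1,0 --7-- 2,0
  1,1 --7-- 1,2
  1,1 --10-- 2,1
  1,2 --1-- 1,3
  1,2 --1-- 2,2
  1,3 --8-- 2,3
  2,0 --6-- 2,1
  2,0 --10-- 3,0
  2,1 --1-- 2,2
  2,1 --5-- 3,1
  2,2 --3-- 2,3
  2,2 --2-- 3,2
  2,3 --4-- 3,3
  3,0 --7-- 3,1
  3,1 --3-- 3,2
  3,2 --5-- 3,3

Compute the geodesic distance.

Shortest path: 0,0 → 1,0 → 2,0 → 2,1 → 2,2 → 3,2, total weight = 17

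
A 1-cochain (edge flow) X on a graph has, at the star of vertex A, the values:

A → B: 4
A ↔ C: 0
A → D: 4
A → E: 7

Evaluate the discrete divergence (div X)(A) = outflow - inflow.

Divergence = sum of outgoing flows = 4 + 0 + 4 + 7 = 15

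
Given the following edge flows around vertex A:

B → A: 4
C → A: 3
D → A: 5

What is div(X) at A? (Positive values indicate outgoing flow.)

Divergence = sum of outgoing flows = (-4) + (-3) + (-5) = -12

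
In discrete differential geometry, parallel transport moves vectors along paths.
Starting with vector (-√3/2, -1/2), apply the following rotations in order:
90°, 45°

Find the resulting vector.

Total rotation: 90° + 45° = 135°. Final vector: (0.9659, -0.2588)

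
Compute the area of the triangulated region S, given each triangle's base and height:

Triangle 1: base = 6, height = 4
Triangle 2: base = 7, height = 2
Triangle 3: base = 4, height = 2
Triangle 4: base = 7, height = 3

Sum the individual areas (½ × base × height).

(1/2)×6×4 + (1/2)×7×2 + (1/2)×4×2 + (1/2)×7×3 = 33.5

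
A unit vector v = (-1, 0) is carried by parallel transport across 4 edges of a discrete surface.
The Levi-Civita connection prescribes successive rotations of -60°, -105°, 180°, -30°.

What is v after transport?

Total rotation: (-60°) + (-105°) + 180° + (-30°) = -15°. Final vector: (-0.9659, 0.2588)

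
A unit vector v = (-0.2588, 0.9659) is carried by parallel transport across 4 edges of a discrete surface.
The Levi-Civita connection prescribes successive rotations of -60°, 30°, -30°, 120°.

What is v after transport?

Total rotation: (-60°) + 30° + (-30°) + 120° = 60°. Final vector: (-0.9659, 0.2588)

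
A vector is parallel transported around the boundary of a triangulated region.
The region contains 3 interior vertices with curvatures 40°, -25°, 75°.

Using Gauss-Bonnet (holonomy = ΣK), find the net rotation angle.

Holonomy = total enclosed curvature = 40° + (-25°) + 75° = 90°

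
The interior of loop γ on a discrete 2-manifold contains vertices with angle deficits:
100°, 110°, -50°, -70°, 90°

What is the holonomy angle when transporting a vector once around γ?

Holonomy = total enclosed curvature = 100° + 110° + (-50°) + (-70°) + 90° = 180°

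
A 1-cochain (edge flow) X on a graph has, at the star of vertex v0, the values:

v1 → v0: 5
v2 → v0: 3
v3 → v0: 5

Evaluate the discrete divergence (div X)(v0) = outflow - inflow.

Divergence = sum of outgoing flows = (-5) + (-3) + (-5) = -13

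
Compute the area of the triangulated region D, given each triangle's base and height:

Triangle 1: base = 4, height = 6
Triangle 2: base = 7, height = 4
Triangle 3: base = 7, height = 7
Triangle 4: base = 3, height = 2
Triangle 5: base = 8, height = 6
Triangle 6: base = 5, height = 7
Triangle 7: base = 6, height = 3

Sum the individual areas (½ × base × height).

(1/2)×4×6 + (1/2)×7×4 + (1/2)×7×7 + (1/2)×3×2 + (1/2)×8×6 + (1/2)×5×7 + (1/2)×6×3 = 104.0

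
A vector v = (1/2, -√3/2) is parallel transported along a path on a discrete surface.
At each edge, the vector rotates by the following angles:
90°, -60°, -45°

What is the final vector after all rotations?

Total rotation: 90° + (-60°) + (-45°) = -15°. Final vector: (0.2588, -0.9659)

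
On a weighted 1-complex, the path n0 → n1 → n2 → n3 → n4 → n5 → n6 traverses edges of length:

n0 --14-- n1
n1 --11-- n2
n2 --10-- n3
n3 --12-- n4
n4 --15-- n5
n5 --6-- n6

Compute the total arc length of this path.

Arc length = 14 + 11 + 10 + 12 + 15 + 6 = 68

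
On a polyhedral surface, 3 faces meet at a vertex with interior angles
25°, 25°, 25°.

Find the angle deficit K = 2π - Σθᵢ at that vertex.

Sum of angles = 75°. K = 360° - 75° = 285°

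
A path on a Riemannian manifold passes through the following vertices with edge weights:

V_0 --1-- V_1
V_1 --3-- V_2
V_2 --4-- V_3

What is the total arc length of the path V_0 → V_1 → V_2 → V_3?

Arc length = 1 + 3 + 4 = 8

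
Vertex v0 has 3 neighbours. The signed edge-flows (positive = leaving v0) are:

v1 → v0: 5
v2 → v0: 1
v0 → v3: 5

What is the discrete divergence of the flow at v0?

Divergence = sum of outgoing flows = (-5) + (-1) + 5 = -1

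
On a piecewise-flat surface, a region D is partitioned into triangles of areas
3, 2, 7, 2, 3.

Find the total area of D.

3 + 2 + 7 + 2 + 3 = 17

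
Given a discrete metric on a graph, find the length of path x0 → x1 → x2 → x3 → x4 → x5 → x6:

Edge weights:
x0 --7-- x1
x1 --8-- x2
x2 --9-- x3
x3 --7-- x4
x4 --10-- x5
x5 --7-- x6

Arc length = 7 + 8 + 9 + 7 + 10 + 7 = 48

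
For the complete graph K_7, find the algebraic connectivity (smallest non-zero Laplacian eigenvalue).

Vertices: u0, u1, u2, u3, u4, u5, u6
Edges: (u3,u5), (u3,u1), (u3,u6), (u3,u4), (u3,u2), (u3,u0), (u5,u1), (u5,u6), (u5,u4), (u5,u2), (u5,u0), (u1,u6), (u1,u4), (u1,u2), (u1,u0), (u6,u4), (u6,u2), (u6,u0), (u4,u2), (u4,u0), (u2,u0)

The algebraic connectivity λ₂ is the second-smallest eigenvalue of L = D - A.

For the complete graph K_n, L = nI − J (J = all-ones matrix). J has eigenvalues n (once, eigenvector 𝟙) and 0 (multiplicity n−1), so L has eigenvalues 0 (once) and n (multiplicity n−1). Here n = 7: eigenvalue 0 once and 7 with multiplicity 6.
Laplacian eigenvalues: [0.0, 7.0, 7.0, 7.0, 7.0, 7.0, 7.0]. Algebraic connectivity (smallest non-zero eigenvalue) = 7.0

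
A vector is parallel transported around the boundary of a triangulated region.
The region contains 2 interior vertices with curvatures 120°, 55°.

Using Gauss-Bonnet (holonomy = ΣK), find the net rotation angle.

Holonomy = total enclosed curvature = 120° + 55° = 175°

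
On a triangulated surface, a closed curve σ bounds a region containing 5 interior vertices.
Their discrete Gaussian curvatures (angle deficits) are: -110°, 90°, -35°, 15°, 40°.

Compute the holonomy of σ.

Holonomy = total enclosed curvature = (-110°) + 90° + (-35°) + 15° + 40° = 0°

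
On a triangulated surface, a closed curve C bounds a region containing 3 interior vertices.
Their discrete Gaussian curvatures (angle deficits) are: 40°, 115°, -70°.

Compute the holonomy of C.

Holonomy = total enclosed curvature = 40° + 115° + (-70°) = 85°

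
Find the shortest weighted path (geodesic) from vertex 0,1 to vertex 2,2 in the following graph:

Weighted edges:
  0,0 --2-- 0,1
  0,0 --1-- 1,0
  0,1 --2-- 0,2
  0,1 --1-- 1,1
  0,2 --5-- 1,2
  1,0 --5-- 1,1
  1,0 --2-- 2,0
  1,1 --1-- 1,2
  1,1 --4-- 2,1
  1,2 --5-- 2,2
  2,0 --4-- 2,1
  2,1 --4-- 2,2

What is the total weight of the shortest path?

Shortest path: 0,1 → 1,1 → 1,2 → 2,2, total weight = 7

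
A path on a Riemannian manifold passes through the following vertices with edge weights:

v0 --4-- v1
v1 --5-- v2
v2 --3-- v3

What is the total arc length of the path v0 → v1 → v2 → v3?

Arc length = 4 + 5 + 3 = 12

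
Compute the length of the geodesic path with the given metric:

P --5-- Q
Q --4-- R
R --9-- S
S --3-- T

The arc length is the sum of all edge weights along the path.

Arc length = 5 + 4 + 9 + 3 = 21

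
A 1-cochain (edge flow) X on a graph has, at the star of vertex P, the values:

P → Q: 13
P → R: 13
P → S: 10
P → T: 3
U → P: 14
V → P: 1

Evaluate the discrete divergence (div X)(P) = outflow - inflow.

Divergence = sum of outgoing flows = 13 + 13 + 10 + 3 + (-14) + (-1) = 24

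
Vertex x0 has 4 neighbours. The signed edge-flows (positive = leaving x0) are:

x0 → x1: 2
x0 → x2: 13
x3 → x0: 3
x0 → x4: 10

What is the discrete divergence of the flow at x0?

Divergence = sum of outgoing flows = 2 + 13 + (-3) + 10 = 22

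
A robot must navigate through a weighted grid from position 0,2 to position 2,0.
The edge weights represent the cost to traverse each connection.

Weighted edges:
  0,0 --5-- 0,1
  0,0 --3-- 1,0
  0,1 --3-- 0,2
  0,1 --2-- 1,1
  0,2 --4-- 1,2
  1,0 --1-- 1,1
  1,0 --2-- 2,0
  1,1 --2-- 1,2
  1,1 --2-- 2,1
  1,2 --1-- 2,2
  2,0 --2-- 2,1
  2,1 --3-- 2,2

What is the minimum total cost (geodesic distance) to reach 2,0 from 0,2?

Shortest path: 0,2 → 0,1 → 1,1 → 1,0 → 2,0, total weight = 8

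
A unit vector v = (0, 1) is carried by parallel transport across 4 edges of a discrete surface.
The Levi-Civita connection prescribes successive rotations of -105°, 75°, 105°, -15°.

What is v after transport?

Total rotation: (-105°) + 75° + 105° + (-15°) = 60°. Final vector: (-0.8660, 0.5000)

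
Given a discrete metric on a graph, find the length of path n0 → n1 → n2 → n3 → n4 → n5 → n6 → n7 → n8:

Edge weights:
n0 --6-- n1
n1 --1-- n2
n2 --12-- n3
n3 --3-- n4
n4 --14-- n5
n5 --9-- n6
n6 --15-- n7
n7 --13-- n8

Arc length = 6 + 1 + 12 + 3 + 14 + 9 + 15 + 13 = 73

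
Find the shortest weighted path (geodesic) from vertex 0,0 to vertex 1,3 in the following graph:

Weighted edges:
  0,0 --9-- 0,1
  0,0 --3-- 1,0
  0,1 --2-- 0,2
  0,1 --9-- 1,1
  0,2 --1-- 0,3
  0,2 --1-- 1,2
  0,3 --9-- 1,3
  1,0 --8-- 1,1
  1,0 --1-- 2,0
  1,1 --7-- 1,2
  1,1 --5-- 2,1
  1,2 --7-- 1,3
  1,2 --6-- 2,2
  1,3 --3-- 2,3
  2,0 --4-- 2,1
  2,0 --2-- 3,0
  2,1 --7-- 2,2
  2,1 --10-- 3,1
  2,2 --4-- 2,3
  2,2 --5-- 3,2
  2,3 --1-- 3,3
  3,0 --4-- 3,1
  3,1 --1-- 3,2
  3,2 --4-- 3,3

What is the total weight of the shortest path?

Shortest path: 0,0 → 0,1 → 0,2 → 1,2 → 1,3, total weight = 19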